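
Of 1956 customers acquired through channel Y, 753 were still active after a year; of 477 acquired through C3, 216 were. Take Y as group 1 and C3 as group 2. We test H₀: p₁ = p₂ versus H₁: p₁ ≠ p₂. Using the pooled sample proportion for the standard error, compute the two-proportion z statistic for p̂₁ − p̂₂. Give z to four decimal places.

p̂₁ = 753/1956 = 0.3849693, p̂₂ = 216/477 = 0.4528302.
Pooled p̂ = (753+216)/(1956+477) = 969/2433 = 0.3982737.
SE = √(p̂(1−p̂)(1/n₁+1/n₂)) = √(0.3982737·0.6017263·0.00260768) = √(0.000624936) = 0.0249987.
z = (0.3849693 − 0.4528302)/0.0249987 = -0.0678609/0.0249987 = -2.7146.

z = -2.7146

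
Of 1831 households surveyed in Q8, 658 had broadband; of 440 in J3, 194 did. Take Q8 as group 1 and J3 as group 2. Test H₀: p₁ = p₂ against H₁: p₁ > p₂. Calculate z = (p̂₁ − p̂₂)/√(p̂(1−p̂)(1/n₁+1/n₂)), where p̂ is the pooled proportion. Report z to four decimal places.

p̂₁ = 658/1831 ≈ 0.359366, p̂₂ = 194/440 ≈ 0.440909.
Pooled p̂ = (658+194)/(1831+440) = 852/2271 = 0.375165.
SE = √(0.234416 × 0.00281888) = 0.025706.
z = (0.359366 − 0.440909)/0.025706 = -0.081543/0.025706 = -3.1721.

z = -3.1721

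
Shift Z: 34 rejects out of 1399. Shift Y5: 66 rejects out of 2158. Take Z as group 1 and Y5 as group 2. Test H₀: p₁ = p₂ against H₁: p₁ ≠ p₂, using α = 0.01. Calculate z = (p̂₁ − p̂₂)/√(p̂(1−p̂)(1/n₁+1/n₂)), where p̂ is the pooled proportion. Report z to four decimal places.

p̂₁ = 34/1399 ≈ 0.024303, p̂₂ = 66/2158 ≈ 0.030584.
Pooled p̂ = (34+66)/(1399+2158) = 100/3557 = 0.028114.
SE = √(0.0273232 × 0.00117819) = 0.005674.
z = (0.024303 − 0.030584)/0.005674 = -0.006281/0.005674 = -1.1070.
Two-sided p-value ≈ 2·Φ(−1.107) = 0.2683. With α = 0.01, fail to reject H₀.

z = -1.1070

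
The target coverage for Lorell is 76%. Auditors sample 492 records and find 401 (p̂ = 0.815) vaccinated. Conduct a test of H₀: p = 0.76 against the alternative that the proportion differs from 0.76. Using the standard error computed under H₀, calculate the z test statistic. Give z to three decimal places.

p̂ = 401/492 = 0.81504.
Under H₀, SE = √(0.76·0.24/492) = √(0.000370732) = 0.01925.
z = (0.81504 − 0.76)/0.01925 = 0.05504/0.01925 = 2.859.
p-value = 2·P(Z > 2.859) ≈ 0.0043.

z = 2.859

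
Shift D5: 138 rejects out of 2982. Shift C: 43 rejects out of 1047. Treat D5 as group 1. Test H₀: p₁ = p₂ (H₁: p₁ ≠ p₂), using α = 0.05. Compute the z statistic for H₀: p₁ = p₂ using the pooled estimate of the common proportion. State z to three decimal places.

p̂₁ = 138/2982 ≈ 0.04628, p̂₂ = 43/1047 ≈ 0.04107.
Pooled p̂ = (138+43)/(2982+1047) = 181/4029 = 0.04492.
SE = √(p̂(1−p̂)(1/n₁+1/n₂)) = √(0.04492·0.95508·0.00129046) = √(5.53684e-05) = 0.00744.
z = (0.04628 − 0.04107)/0.00744 = 0.00521/0.00744 = 0.700.
Two-sided p-value ≈ 2·Φ(−0.700) = 0.4840; since p > α = 0.05, fail to reject H₀.

z = 0.700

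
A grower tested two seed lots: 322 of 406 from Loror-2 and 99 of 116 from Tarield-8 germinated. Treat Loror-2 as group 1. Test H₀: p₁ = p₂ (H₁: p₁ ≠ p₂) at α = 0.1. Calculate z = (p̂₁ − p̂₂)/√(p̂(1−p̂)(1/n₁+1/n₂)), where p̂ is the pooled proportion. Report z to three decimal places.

z = -1.451

p̂₁ = 322/406 = 0.79310, p̂₂ = 99/116 = 0.85345.
Pooled p̂ = (322+99)/(406+116) = 421/522 = 0.80651.
SE = √(0.15605 × 0.0110837) = 0.04159.
z = (0.79310 − 0.85345)/0.04159 = -0.06035/0.04159 = -1.451.
p-value = 2·P(Z > 1.451) ≈ 0.1468; since p > α = 0.1, fail to reject H₀.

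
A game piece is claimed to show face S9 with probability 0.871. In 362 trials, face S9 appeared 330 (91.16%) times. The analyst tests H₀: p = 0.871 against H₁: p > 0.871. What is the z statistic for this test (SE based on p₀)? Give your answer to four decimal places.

p̂ = 330/362 ≈ 0.911602.
SE = √(p₀(1−p₀)/n) = √(0.11236/362) = 0.017618.
z = (0.911602 − 0.871)/0.017618 = 0.040602/0.017618 = 2.3046.

z = 2.3046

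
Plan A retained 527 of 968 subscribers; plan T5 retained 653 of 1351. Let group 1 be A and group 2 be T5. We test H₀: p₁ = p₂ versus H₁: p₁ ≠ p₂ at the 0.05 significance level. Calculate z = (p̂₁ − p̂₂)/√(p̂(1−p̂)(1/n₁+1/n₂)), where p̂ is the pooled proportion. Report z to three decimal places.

z = 2.901

p̂₁ = 527/968 ≈ 0.54442, p̂₂ = 653/1351 ≈ 0.48335.
Pooled p̂ = (527+653)/(968+1351) = 1180/2319 = 0.50884.
SE = √(p̂(1−p̂)(1/n₁+1/n₂)) = √(0.50884·0.49116·0.00177325) = √(0.000443174) = 0.02105.
z = (0.54442 − 0.48335)/0.02105 = 0.06107/0.02105 = 2.901.
Two-sided p-value ≈ 2·Φ(−2.901) = 0.0037. With α = 0.05, reject H₀.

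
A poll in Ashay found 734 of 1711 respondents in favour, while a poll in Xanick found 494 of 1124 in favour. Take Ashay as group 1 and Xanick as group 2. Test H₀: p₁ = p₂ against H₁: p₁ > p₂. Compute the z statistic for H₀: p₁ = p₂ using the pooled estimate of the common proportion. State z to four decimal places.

p̂₁ = 734/1711 = 0.428989, p̂₂ = 494/1124 = 0.439502.
Pooled p̂ = (734+494)/(1711+1124) = 1228/2835 = 0.433157.
SE = √(p̂(1−p̂)(1/n₁+1/n₂)) = √(0.433157·0.566843·0.00147413) = √(0.000361947) = 0.019025.
z = (0.428989 − 0.439502)/0.019025 = -0.010513/0.019025 = -0.5526.

z = -0.5526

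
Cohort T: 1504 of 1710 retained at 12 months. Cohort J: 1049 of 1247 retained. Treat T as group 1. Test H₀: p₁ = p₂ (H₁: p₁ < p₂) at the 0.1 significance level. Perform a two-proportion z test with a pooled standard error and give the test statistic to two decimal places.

z = 3.00

p̂₁ = 1504/1710 = 0.87953, p̂₂ = 1049/1247 = 0.84122.
Pooled p̂ = (1504+1049)/(1710+1247) = 2553/2957 = 0.86338.
SE = √(0.117959 × 0.00138672) = 0.01279.
z = (0.87953 − 0.84122)/0.01279 = 0.03831/0.01279 = 3.00.
p-value = P(Z < 2.996) ≈ 0.9986; since p > α = 0.1, fail to reject H₀.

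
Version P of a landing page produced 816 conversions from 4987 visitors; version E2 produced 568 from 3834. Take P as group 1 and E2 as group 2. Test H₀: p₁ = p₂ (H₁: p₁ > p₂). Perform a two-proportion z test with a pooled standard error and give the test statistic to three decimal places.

z = 1.981

p̂₁ = 816/4987 ≈ 0.163625, p̂₂ = 568/3834 ≈ 0.148148.
Pooled p̂ = (816+568)/(4987+3834) = 1384/8821 = 0.156898.
SE = √(0.132281 × 0.000461346) = 0.007812.
z = (0.163625 − 0.148148)/0.007812 = 0.015477/0.007812 = 1.981.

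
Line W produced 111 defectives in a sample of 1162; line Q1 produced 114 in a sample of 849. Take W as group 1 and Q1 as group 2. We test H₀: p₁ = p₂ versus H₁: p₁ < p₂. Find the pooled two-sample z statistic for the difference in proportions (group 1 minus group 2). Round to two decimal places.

z = -2.72

p̂₁ = 111/1162 ≈ 0.09552, p̂₂ = 114/849 ≈ 0.13428.
Pooled p̂ = (111+114)/(1162+849) = 225/2011 = 0.11188.
SE = √(p̂(1−p̂)(1/n₁+1/n₂)) = √(0.11188·0.88812·0.00203844) = √(0.000202553) = 0.01423.
z = (0.09552 − 0.13428)/0.01423 = -0.03876/0.01423 = -2.72.
p-value = P(Z < -2.723) ≈ 0.0032.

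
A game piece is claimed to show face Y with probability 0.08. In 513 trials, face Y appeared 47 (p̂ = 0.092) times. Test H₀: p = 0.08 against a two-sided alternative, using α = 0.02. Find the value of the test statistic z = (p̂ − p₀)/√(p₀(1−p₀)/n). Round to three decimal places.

z = 0.970

p̂ = 47/513 = 0.09162.
SE = √(p₀(1−p₀)/n) = √(0.0736/513) = 0.01198.
z = (0.09162 − 0.08)/0.01198 = 0.01162/0.01198 = 0.970.
Two-sided p-value ≈ 2·Φ(−0.970) = 0.3321. With α = 0.02, fail to reject H₀.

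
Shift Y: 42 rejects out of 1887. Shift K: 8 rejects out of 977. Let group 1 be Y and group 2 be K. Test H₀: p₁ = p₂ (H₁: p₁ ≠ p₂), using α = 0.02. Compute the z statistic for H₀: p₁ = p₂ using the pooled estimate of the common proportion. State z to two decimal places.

z = 2.73

p̂₁ = 42/1887 = 0.02226, p̂₂ = 8/977 = 0.00819.
Pooled p̂ = (42+8)/(1887+977) = 50/2864 = 0.01746.
SE = √(0.0171533 × 0.00155348) = 0.00516.
z = (0.02226 − 0.00819)/0.00516 = 0.01407/0.00516 = 2.73.
Two-sided p-value ≈ 2·Φ(−2.725) = 0.0064. With α = 0.02, reject H₀.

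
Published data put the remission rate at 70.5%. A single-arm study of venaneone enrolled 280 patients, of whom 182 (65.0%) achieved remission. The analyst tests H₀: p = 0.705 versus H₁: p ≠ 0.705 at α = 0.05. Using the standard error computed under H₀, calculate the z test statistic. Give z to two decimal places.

z = -2.02

p̂ = 182/280 = 0.65000.
SE = √(p₀(1−p₀)/n) = √(0.20798/280) = 0.02725.
z = (0.65000 − 0.705)/0.02725 = -0.05500/0.02725 = -2.02.
Two-sided p-value ≈ 2·Φ(−2.018) = 0.0436. With α = 0.05, reject H₀.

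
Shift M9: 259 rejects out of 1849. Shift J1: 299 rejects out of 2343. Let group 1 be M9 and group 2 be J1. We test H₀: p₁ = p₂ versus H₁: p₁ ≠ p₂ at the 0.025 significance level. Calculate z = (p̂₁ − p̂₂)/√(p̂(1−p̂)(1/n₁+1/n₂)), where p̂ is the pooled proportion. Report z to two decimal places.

p̂₁ = 259/1849 ≈ 0.1401, p̂₂ = 299/2343 ≈ 0.1276.
Pooled p̂ = (259+299)/(1849+2343) = 558/4192 = 0.1331.
SE = √(0.115392 × 0.000967636) = 0.0106.
z = (0.1401 − 0.1276)/0.0106 = 0.0125/0.0106 = 1.18.
Two-sided p-value ≈ 2·Φ(−1.179) = 0.2383; since p > α = 0.025, fail to reject H₀.

z = 1.18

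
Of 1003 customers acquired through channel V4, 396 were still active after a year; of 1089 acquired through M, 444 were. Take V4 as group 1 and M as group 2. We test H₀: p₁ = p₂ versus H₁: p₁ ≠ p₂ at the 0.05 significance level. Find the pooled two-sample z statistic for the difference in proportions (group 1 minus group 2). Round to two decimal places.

p̂₁ = 396/1003 ≈ 0.3948, p̂₂ = 444/1089 ≈ 0.4077.
Pooled p̂ = (396+444)/(1003+1089) = 840/2092 = 0.4015.
SE = √(0.240304 × 0.00191528) = 0.0215.
z = (0.3948 − 0.4077)/0.0215 = -0.0129/0.0215 = -0.60.
Two-sided p-value ≈ 2·Φ(−0.601) = 0.5477, so at α = 0.05 we fail to reject H₀.

z = -0.60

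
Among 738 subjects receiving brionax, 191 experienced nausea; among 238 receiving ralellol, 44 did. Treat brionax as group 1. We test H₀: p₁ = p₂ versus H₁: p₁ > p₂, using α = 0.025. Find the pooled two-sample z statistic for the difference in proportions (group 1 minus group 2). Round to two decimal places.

z = 2.32

p̂₁ = 191/738 = 0.2588, p̂₂ = 44/238 = 0.1849.
Pooled p̂ = (191+44)/(738+238) = 235/976 = 0.2408.
SE = √(0.182804 × 0.00555669) = 0.0319.
z = (0.2588 − 0.1849)/0.0319 = 0.0739/0.0319 = 2.32.
p-value = P(Z > 2.320) ≈ 0.0102; since p < α = 0.025, reject H₀.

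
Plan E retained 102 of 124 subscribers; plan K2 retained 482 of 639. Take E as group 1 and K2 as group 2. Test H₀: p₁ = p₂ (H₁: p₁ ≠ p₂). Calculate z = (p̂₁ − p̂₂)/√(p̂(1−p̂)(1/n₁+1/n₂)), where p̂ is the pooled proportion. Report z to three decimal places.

p̂₁ = 102/124 = 0.82258, p̂₂ = 482/639 = 0.75430.
Pooled p̂ = (102+482)/(124+639) = 584/763 = 0.76540.
SE = √(p̂(1−p̂)(1/n₁+1/n₂)) = √(0.76540·0.23460·0.00962946) = √(0.00172909) = 0.04158.
z = (0.82258 − 0.75430)/0.04158 = 0.06828/0.04158 = 1.642.

z = 1.642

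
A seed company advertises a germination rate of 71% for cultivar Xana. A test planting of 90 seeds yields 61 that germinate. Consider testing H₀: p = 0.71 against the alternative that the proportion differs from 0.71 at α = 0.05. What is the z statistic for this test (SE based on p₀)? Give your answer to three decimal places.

z = -0.674

p̂ = 61/90 ≈ 0.67778.
Under H₀, SE = √(0.71·0.29/90) = √(0.00228778) = 0.04783.
z = (0.67778 − 0.71)/0.04783 = -0.03222/0.04783 = -0.674.
Two-sided p-value ≈ 2·Φ(−0.674) = 0.5005. With α = 0.05, fail to reject H₀.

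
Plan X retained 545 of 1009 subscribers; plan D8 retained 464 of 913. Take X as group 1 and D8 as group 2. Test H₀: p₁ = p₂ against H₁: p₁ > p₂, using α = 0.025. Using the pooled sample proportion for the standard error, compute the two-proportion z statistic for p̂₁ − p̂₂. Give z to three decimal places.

z = 1.400

p̂₁ = 545/1009 = 0.54014, p̂₂ = 464/913 = 0.50821.
Pooled p̂ = (545+464)/(1009+913) = 1009/1922 = 0.52497.
SE = √(0.249376 × 0.00208637) = 0.02281.
z = (0.54014 − 0.50821)/0.02281 = 0.03193/0.02281 = 1.400.
p-value = P(Z > 1.400) ≈ 0.0808; since p > α = 0.025, fail to reject H₀.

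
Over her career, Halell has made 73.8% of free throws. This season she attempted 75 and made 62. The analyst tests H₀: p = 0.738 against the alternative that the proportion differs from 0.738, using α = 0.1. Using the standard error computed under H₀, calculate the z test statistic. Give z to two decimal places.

z = 1.75

p̂ = 62/75 = 0.8267.
Standard error under H₀: √(0.738×0.262/75) = 0.0508.
z = (0.8267 − 0.738)/0.0508 = 0.0887/0.0508 = 1.75.
Two-sided p-value ≈ 2·Φ(−1.746) = 0.0808, so at α = 0.1 we reject H₀.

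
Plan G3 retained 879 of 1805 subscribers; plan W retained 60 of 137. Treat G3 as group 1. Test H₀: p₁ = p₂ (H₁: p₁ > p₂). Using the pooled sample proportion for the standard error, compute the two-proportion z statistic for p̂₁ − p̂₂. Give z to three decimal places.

p̂₁ = 879/1805 ≈ 0.48698, p̂₂ = 60/137 ≈ 0.43796.
Pooled p̂ = (879+60)/(1805+137) = 939/1942 = 0.48352.
SE = √(p̂(1−p̂)(1/n₁+1/n₂)) = √(0.48352·0.51648·0.00785329) = √(0.00196119) = 0.04429.
z = (0.48698 − 0.43796)/0.04429 = 0.04902/0.04429 = 1.107.
p-value = P(Z > 1.107) ≈ 0.1341.

z = 1.107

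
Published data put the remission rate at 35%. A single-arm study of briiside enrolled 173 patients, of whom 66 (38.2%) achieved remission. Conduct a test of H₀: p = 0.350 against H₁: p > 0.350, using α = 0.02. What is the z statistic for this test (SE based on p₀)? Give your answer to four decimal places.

p̂ = 66/173 ≈ 0.381503.
Standard error under H₀: √(0.35×0.65/173) = 0.036263.
z = (0.381503 − 0.35)/0.036263 = 0.031503/0.036263 = 0.8687.
p-value = P(Z > 0.869) ≈ 0.1925. With α = 0.02, fail to reject H₀.

z = 0.8687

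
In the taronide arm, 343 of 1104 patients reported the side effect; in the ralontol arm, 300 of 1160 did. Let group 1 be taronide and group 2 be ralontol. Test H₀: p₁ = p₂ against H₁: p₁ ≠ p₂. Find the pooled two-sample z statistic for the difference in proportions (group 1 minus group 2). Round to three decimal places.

p̂₁ = 343/1104 ≈ 0.31069, p̂₂ = 300/1160 ≈ 0.25862.
Pooled p̂ = (343+300)/(1104+1160) = 643/2264 = 0.28401.
SE = √(0.203349 × 0.00176787) = 0.01896.
z = (0.31069 − 0.25862)/0.01896 = 0.05207/0.01896 = 2.746.

z = 2.746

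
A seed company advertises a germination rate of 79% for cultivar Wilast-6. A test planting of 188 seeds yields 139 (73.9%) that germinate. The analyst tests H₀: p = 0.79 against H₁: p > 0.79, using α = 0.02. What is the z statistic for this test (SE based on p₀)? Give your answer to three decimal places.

p̂ = 139/188 ≈ 0.739362.
Under H₀, SE = √(0.79·0.21/188) = √(0.000882447) = 0.029706.
z = (0.739362 − 0.79)/0.029706 = -0.050638/0.029706 = -1.705.
p-value = P(Z > -1.705) ≈ 0.9559, so at α = 0.02 we fail to reject H₀.

z = -1.705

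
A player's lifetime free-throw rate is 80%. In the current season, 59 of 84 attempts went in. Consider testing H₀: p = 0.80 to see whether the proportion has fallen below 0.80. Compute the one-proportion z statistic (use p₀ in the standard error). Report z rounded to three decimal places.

p̂ = 59/84 ≈ 0.70238.
Standard error under H₀: √(0.8×0.2/84) = 0.04364.
z = (0.70238 − 0.8)/0.04364 = -0.09762/0.04364 = -2.237.
p-value = P(Z < -2.237) ≈ 0.0127.

z = -2.237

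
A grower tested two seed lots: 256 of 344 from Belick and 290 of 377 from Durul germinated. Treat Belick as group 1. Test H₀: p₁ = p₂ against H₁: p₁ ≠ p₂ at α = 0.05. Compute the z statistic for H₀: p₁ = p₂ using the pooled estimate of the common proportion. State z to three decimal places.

z = -0.783

p̂₁ = 256/344 = 0.74419, p̂₂ = 290/377 = 0.76923.
Pooled p̂ = (256+290)/(344+377) = 546/721 = 0.75728.
SE = √(0.183806 × 0.0055595) = 0.03197.
z = (0.74419 − 0.76923)/0.03197 = -0.02504/0.03197 = -0.783.
Two-sided p-value ≈ 2·Φ(−0.783) = 0.4334, so at α = 0.05 we fail to reject H₀.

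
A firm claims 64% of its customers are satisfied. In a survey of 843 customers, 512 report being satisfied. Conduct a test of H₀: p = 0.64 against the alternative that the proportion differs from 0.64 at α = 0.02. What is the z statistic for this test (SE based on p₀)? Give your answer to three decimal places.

p̂ = 512/843 ≈ 0.60735.
Standard error under H₀: √(0.64×0.36/843) = 0.01653.
z = (0.60735 − 0.64)/0.01653 = -0.03265/0.01653 = -1.975.
p-value = 2·P(Z > 1.975) ≈ 0.0483. With α = 0.02, fail to reject H₀.

z = -1.975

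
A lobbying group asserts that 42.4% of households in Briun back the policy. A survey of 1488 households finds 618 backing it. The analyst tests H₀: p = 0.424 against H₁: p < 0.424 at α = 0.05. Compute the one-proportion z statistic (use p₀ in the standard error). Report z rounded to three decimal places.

p̂ = 618/1488 = 0.415323.
Standard error under H₀: √(0.424×0.576/1488) = 0.012811.
z = (0.415323 − 0.424)/0.012811 = -0.008677/0.012811 = -0.677.
p-value = P(Z < -0.677) ≈ 0.2491. With α = 0.05, fail to reject H₀.

z = -0.677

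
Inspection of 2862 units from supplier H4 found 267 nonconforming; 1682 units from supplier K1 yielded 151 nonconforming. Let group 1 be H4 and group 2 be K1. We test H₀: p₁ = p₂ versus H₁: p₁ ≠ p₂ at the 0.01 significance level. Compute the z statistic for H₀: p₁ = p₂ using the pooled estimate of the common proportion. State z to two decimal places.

p̂₁ = 267/2862 ≈ 0.09329, p̂₂ = 151/1682 ≈ 0.08977.
Pooled p̂ = (267+151)/(2862+1682) = 418/4544 = 0.09199.
SE = √(p̂(1−p̂)(1/n₁+1/n₂)) = √(0.09199·0.90801·0.000943936) = √(7.88445e-05) = 0.00888.
z = (0.09329 − 0.08977)/0.00888 = 0.00352/0.00888 = 0.40.
Two-sided p-value ≈ 2·Φ(−0.396) = 0.6920; since p > α = 0.01, fail to reject H₀.

z = 0.40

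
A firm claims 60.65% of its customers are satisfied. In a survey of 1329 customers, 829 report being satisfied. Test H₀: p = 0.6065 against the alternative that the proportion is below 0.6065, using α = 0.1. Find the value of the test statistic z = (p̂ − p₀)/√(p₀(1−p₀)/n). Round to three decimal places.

z = 1.289

p̂ = 829/1329 = 0.623777.
Under H₀, SE = √(0.6065·0.3935/1329) = √(0.000179577) = 0.013401.
z = (0.623777 − 0.6065)/0.013401 = 0.017277/0.013401 = 1.289.
p-value = P(Z < 1.289) ≈ 0.9014. With α = 0.1, fail to reject H₀.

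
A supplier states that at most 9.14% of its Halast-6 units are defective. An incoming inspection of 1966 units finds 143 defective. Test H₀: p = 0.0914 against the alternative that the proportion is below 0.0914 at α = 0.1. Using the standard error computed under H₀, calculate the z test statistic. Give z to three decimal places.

p̂ = 143/1966 = 0.072737.
Under H₀, SE = √(0.0914·0.9086/1966) = √(4.22411e-05) = 0.006499.
z = (0.072737 − 0.0914)/0.006499 = -0.018663/0.006499 = -2.872.
p-value = P(Z < -2.872) ≈ 0.0020. With α = 0.1, reject H₀.

z = -2.872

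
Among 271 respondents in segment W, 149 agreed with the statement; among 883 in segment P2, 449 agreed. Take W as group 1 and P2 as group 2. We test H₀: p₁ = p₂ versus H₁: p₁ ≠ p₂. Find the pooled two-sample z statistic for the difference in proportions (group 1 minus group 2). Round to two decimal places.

p̂₁ = 149/271 = 0.5498, p̂₂ = 449/883 = 0.5085.
Pooled p̂ = (149+449)/(271+883) = 598/1154 = 0.5182.
SE = √(0.249669 × 0.00482254) = 0.0347.
z = (0.5498 − 0.5085)/0.0347 = 0.0413/0.0347 = 1.19.

z = 1.19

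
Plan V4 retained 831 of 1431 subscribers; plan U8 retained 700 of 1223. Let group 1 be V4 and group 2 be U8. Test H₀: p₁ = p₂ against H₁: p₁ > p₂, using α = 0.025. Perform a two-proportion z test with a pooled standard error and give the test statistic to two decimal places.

p̂₁ = 831/1431 = 0.5807, p̂₂ = 700/1223 = 0.5724.
Pooled p̂ = (831+700)/(1431+1223) = 1531/2654 = 0.5769.
SE = √(0.244092 × 0.00151647) = 0.0192.
z = (0.5807 − 0.5724)/0.0192 = 0.0083/0.0192 = 0.43.
p-value = P(Z > 0.434) ≈ 0.3321; since p > α = 0.025, fail to reject H₀.

z = 0.43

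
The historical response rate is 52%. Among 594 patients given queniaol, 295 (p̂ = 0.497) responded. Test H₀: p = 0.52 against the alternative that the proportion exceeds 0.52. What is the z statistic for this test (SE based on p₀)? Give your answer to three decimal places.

z = -1.140

p̂ = 295/594 ≈ 0.49663.
Standard error under H₀: √(0.52×0.48/594) = 0.02050.
z = (0.49663 − 0.52)/0.02050 = -0.02337/0.02050 = -1.140.
p-value = P(Z > -1.140) ≈ 0.8728.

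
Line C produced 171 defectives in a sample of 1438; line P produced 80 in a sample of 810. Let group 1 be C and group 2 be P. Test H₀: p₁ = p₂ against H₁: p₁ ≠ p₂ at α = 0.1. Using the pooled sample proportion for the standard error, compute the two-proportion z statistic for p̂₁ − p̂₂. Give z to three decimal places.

p̂₁ = 171/1438 ≈ 0.11892, p̂₂ = 80/810 ≈ 0.09877.
Pooled p̂ = (171+80)/(1438+810) = 251/2248 = 0.11165.
SE = √(0.099188 × 0.00192998) = 0.01384.
z = (0.11892 − 0.09877)/0.01384 = 0.02015/0.01384 = 1.456.
Two-sided p-value ≈ 2·Φ(−1.456) = 0.1453; since p > α = 0.1, fail to reject H₀.

z = 1.456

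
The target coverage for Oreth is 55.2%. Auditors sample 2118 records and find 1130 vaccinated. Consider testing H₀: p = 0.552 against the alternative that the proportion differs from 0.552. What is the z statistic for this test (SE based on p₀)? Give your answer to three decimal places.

p̂ = 1130/2118 = 0.53352.
Under H₀, SE = √(0.552·0.448/2118) = √(0.000116759) = 0.01081.
z = (0.53352 − 0.552)/0.01081 = -0.01848/0.01081 = -1.710.
Two-sided p-value ≈ 2·Φ(−1.710) = 0.0873.

z = -1.710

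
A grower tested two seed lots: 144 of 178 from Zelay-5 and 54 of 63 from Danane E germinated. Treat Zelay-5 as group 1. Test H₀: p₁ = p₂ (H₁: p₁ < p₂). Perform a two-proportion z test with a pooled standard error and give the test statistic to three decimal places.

p̂₁ = 144/178 = 0.80899, p̂₂ = 54/63 = 0.85714.
Pooled p̂ = (144+54)/(178+63) = 198/241 = 0.82158.
SE = √(p̂(1−p̂)(1/n₁+1/n₂)) = √(0.82158·0.17842·0.021491) = √(0.00315033) = 0.05613.
z = (0.80899 − 0.85714)/0.05613 = -0.04815/0.05613 = -0.858.

z = -0.858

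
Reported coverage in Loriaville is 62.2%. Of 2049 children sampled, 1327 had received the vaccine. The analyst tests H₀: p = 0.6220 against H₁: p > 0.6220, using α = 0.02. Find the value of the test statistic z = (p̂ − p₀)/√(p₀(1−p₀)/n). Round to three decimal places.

p̂ = 1327/2049 ≈ 0.64763.
Standard error under H₀: √(0.622×0.378/2049) = 0.01071.
z = (0.64763 − 0.622)/0.01071 = 0.02563/0.01071 = 2.393.
p-value = P(Z > 2.393) ≈ 0.0084. With α = 0.02, reject H₀.

z = 2.393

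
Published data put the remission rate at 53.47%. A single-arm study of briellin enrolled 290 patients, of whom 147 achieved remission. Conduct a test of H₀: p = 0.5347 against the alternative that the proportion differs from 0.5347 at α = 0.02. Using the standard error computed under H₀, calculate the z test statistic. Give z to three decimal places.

z = -0.949

p̂ = 147/290 ≈ 0.50690.
Standard error under H₀: √(0.5347×0.4653/290) = 0.02929.
z = (0.50690 − 0.5347)/0.02929 = -0.02780/0.02929 = -0.949.
Two-sided p-value ≈ 2·Φ(−0.949) = 0.3425. With α = 0.02, fail to reject H₀.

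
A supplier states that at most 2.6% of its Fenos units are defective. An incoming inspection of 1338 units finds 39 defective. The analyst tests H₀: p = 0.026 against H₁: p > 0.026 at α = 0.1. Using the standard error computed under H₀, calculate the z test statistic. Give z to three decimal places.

z = 0.724

p̂ = 39/1338 ≈ 0.02915.
Standard error under H₀: √(0.026×0.974/1338) = 0.00435.
z = (0.02915 − 0.026)/0.00435 = 0.00315/0.00435 = 0.724.
p-value = P(Z > 0.724) ≈ 0.2347; since p > α = 0.1, fail to reject H₀.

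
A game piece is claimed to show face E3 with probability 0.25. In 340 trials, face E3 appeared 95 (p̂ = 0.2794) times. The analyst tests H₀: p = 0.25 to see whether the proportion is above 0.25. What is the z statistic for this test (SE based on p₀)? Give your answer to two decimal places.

p̂ = 95/340 = 0.2794.
SE = √(p₀(1−p₀)/n) = √(0.1875/340) = 0.0235.
z = (0.2794 − 0.25)/0.0235 = 0.0294/0.0235 = 1.25.
p-value = P(Z > 1.252) ≈ 0.1052.

z = 1.25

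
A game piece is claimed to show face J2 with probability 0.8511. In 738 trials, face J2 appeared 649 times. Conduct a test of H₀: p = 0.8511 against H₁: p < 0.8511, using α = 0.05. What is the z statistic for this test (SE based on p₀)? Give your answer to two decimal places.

p̂ = 649/738 = 0.8794.
Under H₀, SE = √(0.8511·0.1489/738) = √(0.000171719) = 0.0131.
z = (0.8794 − 0.8511)/0.0131 = 0.0283/0.0131 = 2.16.
p-value = P(Z < 2.160) ≈ 0.9846; since p > α = 0.05, fail to reject H₀.

z = 2.16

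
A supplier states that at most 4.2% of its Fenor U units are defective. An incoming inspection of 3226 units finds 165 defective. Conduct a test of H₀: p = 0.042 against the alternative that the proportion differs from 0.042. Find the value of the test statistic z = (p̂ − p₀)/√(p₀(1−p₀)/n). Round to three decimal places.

z = 2.590

p̂ = 165/3226 ≈ 0.051147.
Under H₀, SE = √(0.042·0.958/3226) = √(1.24724e-05) = 0.003532.
z = (0.051147 − 0.042)/0.003532 = 0.009147/0.003532 = 2.590.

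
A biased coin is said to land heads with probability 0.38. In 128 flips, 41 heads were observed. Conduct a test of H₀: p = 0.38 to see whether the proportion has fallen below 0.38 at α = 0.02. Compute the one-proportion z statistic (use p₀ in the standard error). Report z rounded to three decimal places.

z = -1.391

p̂ = 41/128 ≈ 0.32031.
Under H₀, SE = √(0.38·0.62/128) = √(0.00184063) = 0.04290.
z = (0.32031 − 0.38)/0.04290 = -0.05969/0.04290 = -1.391.
p-value = P(Z < -1.391) ≈ 0.0821; since p > α = 0.02, fail to reject H₀.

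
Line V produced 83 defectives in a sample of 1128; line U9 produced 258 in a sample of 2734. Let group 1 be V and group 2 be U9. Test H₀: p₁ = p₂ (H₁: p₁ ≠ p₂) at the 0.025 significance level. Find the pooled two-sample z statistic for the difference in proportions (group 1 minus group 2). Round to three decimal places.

p̂₁ = 83/1128 ≈ 0.073582, p̂₂ = 258/2734 ≈ 0.094367.
Pooled p̂ = (83+258)/(1128+2734) = 341/3862 = 0.088296.
SE = √(p̂(1−p̂)(1/n₁+1/n₂)) = √(0.088296·0.911704·0.00125229) = √(0.000100809) = 0.010040.
z = (0.073582 − 0.094367)/0.010040 = -0.020785/0.010040 = -2.070.
Two-sided p-value ≈ 2·Φ(−2.070) = 0.0384. With α = 0.025, fail to reject H₀.

z = -2.070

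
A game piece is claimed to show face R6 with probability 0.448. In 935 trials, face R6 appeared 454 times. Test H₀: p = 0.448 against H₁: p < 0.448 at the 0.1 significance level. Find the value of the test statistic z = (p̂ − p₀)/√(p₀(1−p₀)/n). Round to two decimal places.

z = 2.31

p̂ = 454/935 = 0.4856.
SE = √(p₀(1−p₀)/n) = √(0.2473/935) = 0.0163.
z = (0.4856 − 0.448)/0.0163 = 0.0376/0.0163 = 2.31.
p-value = P(Z < 2.310) ≈ 0.9895. With α = 0.1, fail to reject H₀.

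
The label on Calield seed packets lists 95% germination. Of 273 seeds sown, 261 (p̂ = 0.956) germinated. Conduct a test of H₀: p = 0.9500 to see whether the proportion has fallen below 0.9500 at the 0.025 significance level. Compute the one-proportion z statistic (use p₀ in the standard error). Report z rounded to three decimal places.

z = 0.458

p̂ = 261/273 ≈ 0.95604.
Standard error under H₀: √(0.95×0.05/273) = 0.01319.
z = (0.95604 − 0.95)/0.01319 = 0.00604/0.01319 = 0.458.
p-value = P(Z < 0.458) ≈ 0.6766; since p > α = 0.025, fail to reject H₀.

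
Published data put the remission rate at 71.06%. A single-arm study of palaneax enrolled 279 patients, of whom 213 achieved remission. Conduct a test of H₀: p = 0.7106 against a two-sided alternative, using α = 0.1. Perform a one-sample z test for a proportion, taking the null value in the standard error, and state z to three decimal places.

z = 1.946

p̂ = 213/279 = 0.76344.
Under H₀, SE = √(0.7106·0.2894/279) = √(0.000737088) = 0.02715.
z = (0.76344 − 0.7106)/0.02715 = 0.05284/0.02715 = 1.946.
p-value = 2·P(Z > 1.946) ≈ 0.0516, so at α = 0.1 we reject H₀.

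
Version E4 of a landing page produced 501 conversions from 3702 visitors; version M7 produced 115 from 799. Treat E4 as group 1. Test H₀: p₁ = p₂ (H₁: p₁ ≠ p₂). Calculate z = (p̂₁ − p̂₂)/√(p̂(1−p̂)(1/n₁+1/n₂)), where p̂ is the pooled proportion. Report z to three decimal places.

z = -0.641

p̂₁ = 501/3702 = 0.13533, p̂₂ = 115/799 = 0.14393.
Pooled p̂ = (501+115)/(3702+799) = 616/4501 = 0.13686.
SE = √(p̂(1−p̂)(1/n₁+1/n₂)) = √(0.13686·0.86314·0.00152169) = √(0.000179754) = 0.01341.
z = (0.13533 − 0.14393)/0.01341 = -0.00860/0.01341 = -0.641.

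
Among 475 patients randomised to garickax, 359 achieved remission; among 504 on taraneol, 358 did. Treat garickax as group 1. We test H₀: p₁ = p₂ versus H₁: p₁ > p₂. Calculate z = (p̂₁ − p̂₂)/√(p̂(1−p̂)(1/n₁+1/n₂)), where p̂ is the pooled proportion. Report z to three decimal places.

z = 1.606

p̂₁ = 359/475 = 0.75579, p̂₂ = 358/504 = 0.71032.
Pooled p̂ = (359+358)/(475+504) = 717/979 = 0.73238.
SE = √(0.196 × 0.00408939) = 0.02831.
z = (0.75579 − 0.71032)/0.02831 = 0.04547/0.02831 = 1.606.
p-value = P(Z > 1.606) ≈ 0.0541.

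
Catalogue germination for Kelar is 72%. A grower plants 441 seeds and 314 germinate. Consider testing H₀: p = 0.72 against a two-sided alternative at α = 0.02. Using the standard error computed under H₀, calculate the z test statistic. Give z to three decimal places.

p̂ = 314/441 ≈ 0.71202.
Under H₀, SE = √(0.72·0.28/441) = √(0.000457143) = 0.02138.
z = (0.71202 − 0.72)/0.02138 = -0.00798/0.02138 = -0.373.
p-value = 2·P(Z > 0.373) ≈ 0.7089, so at α = 0.02 we fail to reject H₀.

z = -0.373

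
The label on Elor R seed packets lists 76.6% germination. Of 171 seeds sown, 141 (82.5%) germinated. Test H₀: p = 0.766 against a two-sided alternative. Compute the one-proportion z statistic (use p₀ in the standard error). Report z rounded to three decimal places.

z = 1.809

p̂ = 141/171 ≈ 0.82456.
Standard error under H₀: √(0.766×0.234/171) = 0.03238.
z = (0.82456 − 0.766)/0.03238 = 0.05856/0.03238 = 1.809.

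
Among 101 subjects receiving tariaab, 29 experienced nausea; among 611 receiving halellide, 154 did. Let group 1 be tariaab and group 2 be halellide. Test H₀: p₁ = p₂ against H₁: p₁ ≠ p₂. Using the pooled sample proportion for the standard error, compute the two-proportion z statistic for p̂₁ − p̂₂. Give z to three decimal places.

z = 0.747

p̂₁ = 29/101 ≈ 0.28713, p̂₂ = 154/611 ≈ 0.25205.
Pooled p̂ = (29+154)/(101+611) = 183/712 = 0.25702.
SE = √(0.190962 × 0.0115377) = 0.04694.
z = (0.28713 − 0.25205)/0.04694 = 0.03508/0.04694 = 0.747.
Two-sided p-value ≈ 2·Φ(−0.747) = 0.4548.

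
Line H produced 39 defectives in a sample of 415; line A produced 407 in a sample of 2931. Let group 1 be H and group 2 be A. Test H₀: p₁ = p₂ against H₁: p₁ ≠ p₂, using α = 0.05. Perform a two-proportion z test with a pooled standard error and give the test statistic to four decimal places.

p̂₁ = 39/415 = 0.093976, p̂₂ = 407/2931 = 0.138860.
Pooled p̂ = (39+407)/(415+2931) = 446/3346 = 0.133293.
SE = √(p̂(1−p̂)(1/n₁+1/n₂)) = √(0.133293·0.866707·0.00275082) = √(0.000317792) = 0.017827.
z = (0.093976 − 0.138860)/0.017827 = -0.044884/0.017827 = -2.5178.
Two-sided p-value ≈ 2·Φ(−2.518) = 0.0118; since p < α = 0.05, reject H₀.

z = -2.5178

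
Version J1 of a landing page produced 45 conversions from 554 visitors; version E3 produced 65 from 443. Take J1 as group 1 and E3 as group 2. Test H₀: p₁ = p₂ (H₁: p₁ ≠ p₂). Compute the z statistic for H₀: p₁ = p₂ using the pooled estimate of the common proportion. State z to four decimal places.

z = -3.2801

p̂₁ = 45/554 = 0.081227, p̂₂ = 65/443 = 0.146727.
Pooled p̂ = (45+65)/(554+443) = 110/997 = 0.110331.
SE = √(0.0981581 × 0.00406239) = 0.019969.
z = (0.081227 − 0.146727)/0.019969 = -0.065500/0.019969 = -3.2801.
p-value = 2·P(Z > 3.280) ≈ 0.0010.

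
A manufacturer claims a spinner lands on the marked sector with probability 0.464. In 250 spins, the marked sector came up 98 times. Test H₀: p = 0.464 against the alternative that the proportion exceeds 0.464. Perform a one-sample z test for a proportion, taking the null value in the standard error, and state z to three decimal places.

p̂ = 98/250 = 0.39200.
Standard error under H₀: √(0.464×0.536/250) = 0.03154.
z = (0.39200 − 0.464)/0.03154 = -0.07200/0.03154 = -2.283.
p-value = P(Z > -2.283) ≈ 0.9888.

z = -2.283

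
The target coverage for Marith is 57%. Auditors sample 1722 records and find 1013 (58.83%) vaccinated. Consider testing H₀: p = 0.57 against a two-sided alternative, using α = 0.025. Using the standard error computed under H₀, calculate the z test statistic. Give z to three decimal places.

z = 1.531

p̂ = 1013/1722 ≈ 0.58827.
SE = √(p₀(1−p₀)/n) = √(0.2451/1722) = 0.01193.
z = (0.58827 − 0.57)/0.01193 = 0.01827/0.01193 = 1.531.
Two-sided p-value ≈ 2·Φ(−1.531) = 0.1257. With α = 0.025, fail to reject H₀.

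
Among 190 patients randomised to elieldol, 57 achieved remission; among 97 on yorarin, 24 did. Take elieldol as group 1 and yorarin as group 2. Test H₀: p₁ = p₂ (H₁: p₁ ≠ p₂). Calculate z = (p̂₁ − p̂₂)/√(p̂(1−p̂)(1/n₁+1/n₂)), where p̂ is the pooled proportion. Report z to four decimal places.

p̂₁ = 57/190 = 0.300000, p̂₂ = 24/97 = 0.247423.
Pooled p̂ = (57+24)/(190+97) = 81/287 = 0.282230.
SE = √(0.202576 × 0.0155724) = 0.056166.
z = (0.300000 − 0.247423)/0.056166 = 0.052577/0.056166 = 0.9361.

z = 0.9361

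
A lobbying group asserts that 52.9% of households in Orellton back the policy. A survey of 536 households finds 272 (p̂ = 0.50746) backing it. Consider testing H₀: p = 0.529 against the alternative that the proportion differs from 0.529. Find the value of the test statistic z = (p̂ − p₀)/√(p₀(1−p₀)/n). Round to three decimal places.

z = -0.999

p̂ = 272/536 = 0.50746.
Standard error under H₀: √(0.529×0.471/536) = 0.02156.
z = (0.50746 − 0.529)/0.02156 = -0.02154/0.02156 = -0.999.
p-value = 2·P(Z > 0.999) ≈ 0.3178.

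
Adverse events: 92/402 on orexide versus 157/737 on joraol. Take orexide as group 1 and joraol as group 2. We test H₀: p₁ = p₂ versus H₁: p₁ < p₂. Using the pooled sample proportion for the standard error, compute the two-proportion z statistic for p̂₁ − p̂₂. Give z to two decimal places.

p̂₁ = 92/402 ≈ 0.2289, p̂₂ = 157/737 ≈ 0.2130.
Pooled p̂ = (92+157)/(402+737) = 249/1139 = 0.2186.
SE = √(0.170821 × 0.00384441) = 0.0256.
z = (0.2289 − 0.2130)/0.0256 = 0.0159/0.0256 = 0.62.
p-value = P(Z < 0.618) ≈ 0.7316.

z = 0.62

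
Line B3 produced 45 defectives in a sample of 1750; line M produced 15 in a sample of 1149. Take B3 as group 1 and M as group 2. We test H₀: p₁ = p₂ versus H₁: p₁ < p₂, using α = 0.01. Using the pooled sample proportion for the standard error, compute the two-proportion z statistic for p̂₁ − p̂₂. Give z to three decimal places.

z = 2.342

p̂₁ = 45/1750 ≈ 0.025714, p̂₂ = 15/1149 ≈ 0.013055.
Pooled p̂ = (45+15)/(1750+1149) = 60/2899 = 0.020697.
SE = √(p̂(1−p̂)(1/n₁+1/n₂)) = √(0.020697·0.979303·0.00144175) = √(2.9222e-05) = 0.005406.
z = (0.025714 − 0.013055)/0.005406 = 0.012659/0.005406 = 2.342.
p-value = P(Z < 2.342) ≈ 0.9904. With α = 0.01, fail to reject H₀.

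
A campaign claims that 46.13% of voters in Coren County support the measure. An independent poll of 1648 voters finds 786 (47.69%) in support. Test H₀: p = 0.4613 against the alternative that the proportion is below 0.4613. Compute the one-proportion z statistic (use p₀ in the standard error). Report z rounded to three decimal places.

z = 1.274

p̂ = 786/1648 ≈ 0.47694.
SE = √(p₀(1−p₀)/n) = √(0.2485/1648) = 0.01228.
z = (0.47694 − 0.4613)/0.01228 = 0.01564/0.01228 = 1.274.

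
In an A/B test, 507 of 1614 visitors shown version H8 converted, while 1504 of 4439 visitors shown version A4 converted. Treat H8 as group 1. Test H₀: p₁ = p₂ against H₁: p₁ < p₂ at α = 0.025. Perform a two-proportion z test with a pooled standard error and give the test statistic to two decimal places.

z = -1.80

p̂₁ = 507/1614 = 0.3141, p̂₂ = 1504/4439 = 0.3388.
Pooled p̂ = (507+1504)/(1614+4439) = 2011/6053 = 0.3322.
SE = √(p̂(1−p̂)(1/n₁+1/n₂)) = √(0.3322·0.6678·0.000844855) = √(0.000187434) = 0.0137.
z = (0.3141 − 0.3388)/0.0137 = -0.0247/0.0137 = -1.80.
p-value = P(Z < -1.803) ≈ 0.0357; since p > α = 0.025, fail to reject H₀.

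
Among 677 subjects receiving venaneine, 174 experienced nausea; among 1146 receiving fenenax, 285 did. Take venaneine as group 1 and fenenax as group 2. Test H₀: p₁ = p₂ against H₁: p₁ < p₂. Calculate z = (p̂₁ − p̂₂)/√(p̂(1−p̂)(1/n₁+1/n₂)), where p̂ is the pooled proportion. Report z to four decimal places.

z = 0.3957

p̂₁ = 174/677 = 0.257016, p̂₂ = 285/1146 = 0.248691.
Pooled p̂ = (174+285)/(677+1146) = 459/1823 = 0.251783.
SE = √(0.188388 × 0.00234971) = 0.021039.
z = (0.257016 − 0.248691)/0.021039 = 0.008325/0.021039 = 0.3957.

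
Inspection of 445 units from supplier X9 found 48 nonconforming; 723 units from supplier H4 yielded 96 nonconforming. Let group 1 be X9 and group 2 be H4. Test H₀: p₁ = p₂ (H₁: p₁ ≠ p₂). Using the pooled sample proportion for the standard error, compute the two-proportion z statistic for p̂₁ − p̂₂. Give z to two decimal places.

p̂₁ = 48/445 = 0.1079, p̂₂ = 96/723 = 0.1328.
Pooled p̂ = (48+96)/(445+723) = 144/1168 = 0.1233.
SE = √(0.108088 × 0.00363032) = 0.0198.
z = (0.1079 − 0.1328)/0.0198 = -0.0249/0.0198 = -1.26.
Two-sided p-value ≈ 2·Φ(−1.258) = 0.2085.

z = -1.26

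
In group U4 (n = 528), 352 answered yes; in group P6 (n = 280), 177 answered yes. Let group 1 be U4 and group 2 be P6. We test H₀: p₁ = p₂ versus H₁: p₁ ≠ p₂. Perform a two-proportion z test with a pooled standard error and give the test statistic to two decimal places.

p̂₁ = 352/528 = 0.6667, p̂₂ = 177/280 = 0.6321.
Pooled p̂ = (352+177)/(528+280) = 529/808 = 0.6547.
SE = √(p̂(1−p̂)(1/n₁+1/n₂)) = √(0.6547·0.3453·0.00546537) = √(0.00123554) = 0.0352.
z = (0.6667 − 0.6321)/0.0352 = 0.0346/0.0352 = 0.98.

z = 0.98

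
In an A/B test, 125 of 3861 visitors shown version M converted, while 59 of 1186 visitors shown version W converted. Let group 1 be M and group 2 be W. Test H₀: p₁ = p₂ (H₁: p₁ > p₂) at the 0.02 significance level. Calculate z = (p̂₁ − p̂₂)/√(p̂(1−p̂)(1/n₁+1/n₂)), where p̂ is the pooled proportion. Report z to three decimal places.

z = -2.792

p̂₁ = 125/3861 ≈ 0.032375, p̂₂ = 59/1186 ≈ 0.049747.
Pooled p̂ = (125+59)/(3861+1186) = 184/5047 = 0.036457.
SE = √(p̂(1−p̂)(1/n₁+1/n₂)) = √(0.036457·0.963543·0.00110217) = √(3.87172e-05) = 0.006222.
z = (0.032375 − 0.049747)/0.006222 = -0.017372/0.006222 = -2.792.
p-value = P(Z > -2.792) ≈ 0.9974. With α = 0.02, fail to reject H₀.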